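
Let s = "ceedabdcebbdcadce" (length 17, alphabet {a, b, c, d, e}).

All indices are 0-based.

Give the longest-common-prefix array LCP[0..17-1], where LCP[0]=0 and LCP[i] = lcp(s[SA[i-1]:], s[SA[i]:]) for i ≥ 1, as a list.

sorted suffixes:
  #0 SA[0]=4  'abdcebbdcadce'
  #1 SA[1]=13  'adce'
  #2 SA[2]=9  'bbdcadce'
  #3 SA[3]=10  'bdcadce'
  #4 SA[4]=5  'bdcebbdcadce'
  #5 SA[5]=12  'cadce'
  #6 SA[6]=15  'ce'
  #7 SA[7]=7  'cebbdcadce'
  #8 SA[8]=0  'ceedabdcebbdcadce'
  #9 SA[9]=3  'dabdcebbdcadce'
  #10 SA[10]=11  'dcadce'
  #11 SA[11]=14  'dce'
  #12 SA[12]=6  'dcebbdcadce'
  #13 SA[13]=16  'e'
  #14 SA[14]=8  'ebbdcadce'
  #15 SA[15]=2  'edabdcebbdcadce'
  #16 SA[16]=1  'eedabdcebbdcadce'

SA = [4, 13, 9, 10, 5, 12, 15, 7, 0, 3, 11, 14, 6, 16, 8, 2, 1]
i: (SA[i-1],SA[i]) lcp shared
  1: (4,13) 1 'a'
  2: (13,9) 0 ''
  3: (9,10) 1 'b'
  4: (10,5) 3 'bdc'
  5: (5,12) 0 ''
  6: (12,15) 1 'c'
  7: (15,7) 2 'ce'
  8: (7,0) 2 'ce'
  9: (0,3) 0 ''
  10: (3,11) 1 'd'
  11: (11,14) 2 'dc'
  12: (14,6) 3 'dce'
  13: (6,16) 0 ''
  14: (16,8) 1 'e'
  15: (8,2) 1 'e'
  16: (2,1) 1 'e'

[0, 1, 0, 1, 3, 0, 1, 2, 2, 0, 1, 2, 3, 0, 1, 1, 1]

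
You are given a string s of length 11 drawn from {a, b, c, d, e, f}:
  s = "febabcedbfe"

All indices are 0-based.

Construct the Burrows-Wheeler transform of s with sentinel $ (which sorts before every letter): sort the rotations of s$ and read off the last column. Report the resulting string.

ebeadbeffcb$

rank  rotation      last
    0  $febabcedbfe  e
    1  abcedbfe$feb  b
    2  babcedbfe$fe  e
    3  bcedbfe$feba  a
    4  bfe$febabced  d
    5  cedbfe$febab  b
    6  dbfe$febabce  e
    7  e$febabcedbf  f
    8  ebabcedbfe$f  f
    9  edbfe$febabc  c
   10  fe$febabcedb  b
   11  febabcedbfe$  $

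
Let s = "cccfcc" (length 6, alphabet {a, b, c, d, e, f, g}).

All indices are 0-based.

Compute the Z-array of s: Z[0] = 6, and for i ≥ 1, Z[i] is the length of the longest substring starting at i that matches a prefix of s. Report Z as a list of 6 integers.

Z[0]=6
i=1: fresh scan; Z[1]=2 scan→box=[1,3)
i=2: min(r-i=1, Z[1]=2)=1; Z[2]=1
i=3: fresh scan; Z[3]=0
i=4: fresh scan; Z[4]=2 scan→box=[4,6)
i=5: min(r-i=1, Z[1]=2)=1; Z[5]=1

[6, 2, 1, 0, 2, 1]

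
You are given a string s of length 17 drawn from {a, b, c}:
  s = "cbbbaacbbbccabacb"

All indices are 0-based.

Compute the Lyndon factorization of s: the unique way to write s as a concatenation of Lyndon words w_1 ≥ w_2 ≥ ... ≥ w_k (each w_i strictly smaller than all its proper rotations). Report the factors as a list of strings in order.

emit factor 1: 'c' (i=0, period=1)
emit factor 2: 'b' (i=1, period=1)
emit factor 3: 'b' (i=2, period=1)
emit factor 4: 'b' (i=3, period=1)
emit factor 5: 'aacbbbccabacb' (i=4, period=13)

["c", "b", "b", "b", "aacbbbccabacb"]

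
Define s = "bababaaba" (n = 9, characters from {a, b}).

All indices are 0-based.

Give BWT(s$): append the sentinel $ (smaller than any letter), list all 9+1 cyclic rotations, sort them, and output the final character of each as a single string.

abbabbaaa$

rank  rotation    last
    0  $bababaaba  a
    1  a$bababaab  b
    2  aaba$babab  b
    3  aba$bababa  a
    4  abaaba$bab  b
    5  ababaaba$b  b
    6  ba$bababaa  a
    7  baaba$baba  a
    8  babaaba$ba  a
    9  bababaaba$  $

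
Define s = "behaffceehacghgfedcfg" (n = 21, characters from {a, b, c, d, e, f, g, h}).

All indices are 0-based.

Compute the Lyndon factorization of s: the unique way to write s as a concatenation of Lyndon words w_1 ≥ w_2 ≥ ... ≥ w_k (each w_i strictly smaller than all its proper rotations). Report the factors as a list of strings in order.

["beh", "affceeh", "acghgfedcfg"]

emit factor 1: 'beh' (i=0, period=3)
emit factor 2: 'affceeh' (i=3, period=7)
emit factor 3: 'acghgfedcfg' (i=10, period=11)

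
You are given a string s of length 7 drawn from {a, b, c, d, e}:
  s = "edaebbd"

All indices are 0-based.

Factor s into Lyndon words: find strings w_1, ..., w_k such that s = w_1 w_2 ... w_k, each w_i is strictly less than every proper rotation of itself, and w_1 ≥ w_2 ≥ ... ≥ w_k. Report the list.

["e", "d", "aebbd"]

emit factor 1: 'e' (i=0, period=1)
emit factor 2: 'd' (i=1, period=1)
emit factor 3: 'aebbd' (i=2, period=5)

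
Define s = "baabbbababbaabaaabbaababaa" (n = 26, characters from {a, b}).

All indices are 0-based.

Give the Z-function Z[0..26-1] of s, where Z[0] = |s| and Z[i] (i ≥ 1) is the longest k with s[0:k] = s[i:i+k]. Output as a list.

[26, 0, 0, 1, 1, 2, 0, 2, 0, 1, 4, 0, 0, 3, 0, 0, 0, 1, 4, 0, 0, 2, 0, 3, 0, 0]

Z[0]=26
i=1: fresh scan; Z[1]=0
i=2: fresh scan; Z[2]=0
i=3: fresh scan; Z[3]=1 grow→box=[3,4)
i=4: fresh scan; Z[4]=1 grow→box=[4,5)
i=5: fresh scan; Z[5]=2 grow→box=[5,7)
i=6: min(r-i=1, Z[1]=0)=0; Z[6]=0
i=7: fresh scan; Z[7]=2 grow→box=[7,9)
i=8: min(r-i=1, Z[1]=0)=0; Z[8]=0
i=9: fresh scan; Z[9]=1 grow→box=[9,10)
i=10: fresh scan; Z[10]=4 grow→box=[10,14)
i=11: min(r-i=3, Z[1]=0)=0; Z[11]=0
i=12: min(r-i=2, Z[2]=0)=0; Z[12]=0
i=13: min(r-i=1, Z[3]=1)=1; Z[13]=3 grow→box=[13,16)
i=14: min(r-i=2, Z[1]=0)=0; Z[14]=0
i=15: min(r-i=1, Z[2]=0)=0; Z[15]=0
i=16: fresh scan; Z[16]=0
i=17: fresh scan; Z[17]=1 grow→box=[17,18)
i=18: fresh scan; Z[18]=4 grow→box=[18,22)
i=19: min(r-i=3, Z[1]=0)=0; Z[19]=0
i=20: min(r-i=2, Z[2]=0)=0; Z[20]=0
i=21: min(r-i=1, Z[3]=1)=1; Z[21]=2 grow→box=[21,23)
i=22: min(r-i=1, Z[1]=0)=0; Z[22]=0
i=23: fresh scan; Z[23]=3 grow→box=[23,26)
i=24: min(r-i=2, Z[1]=0)=0; Z[24]=0
i=25: min(r-i=1, Z[2]=0)=0; Z[25]=0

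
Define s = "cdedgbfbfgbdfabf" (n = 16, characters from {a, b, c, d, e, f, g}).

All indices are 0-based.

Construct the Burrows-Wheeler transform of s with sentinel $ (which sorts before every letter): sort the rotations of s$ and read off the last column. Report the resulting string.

rank  rotation           last
    0  $cdedgbfbfgbdfabf  f
    1  abf$cdedgbfbfgbdf  f
    2  bdfabf$cdedgbfbfg  g
    3  bf$cdedgbfbfgbdfa  a
    4  bfbfgbdfabf$cdedg  g
    5  bfgbdfabf$cdedgbf  f
    6  cdedgbfbfgbdfabf$  $
    7  dedgbfbfgbdfabf$c  c
    8  dfabf$cdedgbfbfgb  b
    9  dgbfbfgbdfabf$cde  e
   10  edgbfbfgbdfabf$cd  d
   11  f$cdedgbfbfgbdfab  b
   12  fabf$cdedgbfbfgbd  d
   13  fbfgbdfabf$cdedgb  b
   14  fgbdfabf$cdedgbfb  b
   15  gbdfabf$cdedgbfbf  f
   16  gbfbfgbdfabf$cded  d

ffgagf$cbedbdbbfd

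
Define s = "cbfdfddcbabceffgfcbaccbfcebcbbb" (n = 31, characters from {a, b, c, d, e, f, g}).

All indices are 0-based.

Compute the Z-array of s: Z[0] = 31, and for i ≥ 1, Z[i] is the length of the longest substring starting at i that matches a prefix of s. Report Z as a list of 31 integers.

Z[0]=31
i=1: outside box; Z[1]=0
i=2: outside box; Z[2]=0
i=3: outside box; Z[3]=0
i=4: outside box; Z[4]=0
i=5: outside box; Z[5]=0
i=6: outside box; Z[6]=0
i=7: outside box; Z[7]=2 grow→box=[7,9)
i=8: min(r-i=1, Z[1]=0)=0; Z[8]=0
i=9: outside box; Z[9]=0
i=10: outside box; Z[10]=0
i=11: outside box; Z[11]=1 grow→box=[11,12)
i=12: outside box; Z[12]=0
i=13: outside box; Z[13]=0
i=14: outside box; Z[14]=0
i=15: outside box; Z[15]=0
i=16: outside box; Z[16]=0
i=17: outside box; Z[17]=2 grow→box=[17,19)
i=18: min(r-i=1, Z[1]=0)=0; Z[18]=0
i=19: outside box; Z[19]=0
i=20: outside box; Z[20]=1 grow→box=[20,21)
i=21: outside box; Z[21]=3 grow→box=[21,24)
i=22: min(r-i=2, Z[1]=0)=0; Z[22]=0
i=23: min(r-i=1, Z[2]=0)=0; Z[23]=0
i=24: outside box; Z[24]=1 grow→box=[24,25)
i=25: outside box; Z[25]=0
i=26: outside box; Z[26]=0
i=27: outside box; Z[27]=2 grow→box=[27,29)
i=28: min(r-i=1, Z[1]=0)=0; Z[28]=0
i=29: outside box; Z[29]=0
i=30: outside box; Z[30]=0

[31, 0, 0, 0, 0, 0, 0, 2, 0, 0, 0, 1, 0, 0, 0, 0, 0, 2, 0, 0, 1, 3, 0, 0, 1, 0, 0, 2, 0, 0, 0]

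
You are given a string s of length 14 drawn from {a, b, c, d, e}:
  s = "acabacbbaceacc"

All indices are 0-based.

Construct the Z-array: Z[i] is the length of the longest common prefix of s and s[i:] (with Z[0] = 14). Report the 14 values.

Z[0]=14
i=1: outside box; Z[1]=0
i=2: outside box; Z[2]=1 scan→box=[2,3)
i=3: outside box; Z[3]=0
i=4: outside box; Z[4]=2 scan→box=[4,6)
i=5: min(r-i=1, Z[1]=0)=0; Z[5]=0
i=6: outside box; Z[6]=0
i=7: outside box; Z[7]=0
i=8: outside box; Z[8]=2 scan→box=[8,10)
i=9: min(r-i=1, Z[1]=0)=0; Z[9]=0
i=10: outside box; Z[10]=0
i=11: outside box; Z[11]=2 scan→box=[11,13)
i=12: min(r-i=1, Z[1]=0)=0; Z[12]=0
i=13: outside box; Z[13]=0

[14, 0, 1, 0, 2, 0, 0, 0, 2, 0, 0, 2, 0, 0]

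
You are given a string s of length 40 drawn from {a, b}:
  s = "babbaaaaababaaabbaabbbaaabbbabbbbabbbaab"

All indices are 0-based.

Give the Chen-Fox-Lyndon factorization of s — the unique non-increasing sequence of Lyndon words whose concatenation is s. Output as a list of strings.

["b", "abb", "aaaaababaaabbaabbbaaabbbabbbbabbbaab"]

emit factor 1: 'b' (i=0, period=1)
emit factor 2: 'abb' (i=1, period=3)
emit factor 3: 'aaaaababaaabbaabbbaaabbbabbbbabbbaab' (i=4, period=36)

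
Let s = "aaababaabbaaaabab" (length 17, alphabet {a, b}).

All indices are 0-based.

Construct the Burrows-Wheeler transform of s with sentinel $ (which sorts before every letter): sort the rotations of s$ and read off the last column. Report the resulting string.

rank  rotation            last
    0  $aaababaabbaaaabab  b
    1  aaaabab$aaababaabb  b
    2  aaabab$aaababaabba  a
    3  aaababaabbaaaabab$  $
    4  aabab$aaababaabbaa  a
    5  aababaabbaaaabab$a  a
    6  aabbaaaabab$aaabab  b
    7  ab$aaababaabbaaaab  b
    8  abaabbaaaabab$aaab  b
    9  abab$aaababaabbaaa  a
   10  ababaabbaaaabab$aa  a
   11  abbaaaabab$aaababa  a
   12  b$aaababaabbaaaaba  a
   13  baaaabab$aaababaab  b
   14  baabbaaaabab$aaaba  a
   15  bab$aaababaabbaaaa  a
   16  babaabbaaaabab$aaa  a
   17  bbaaaabab$aaababaa  a

bba$aabbbaaaabaaaa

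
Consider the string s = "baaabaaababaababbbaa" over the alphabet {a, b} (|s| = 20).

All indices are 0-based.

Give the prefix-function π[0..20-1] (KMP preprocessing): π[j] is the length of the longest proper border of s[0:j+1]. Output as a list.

π[0] = 0
j=1 s[j]='a': π[1]=0 (border '')
j=2 s[j]='a': π[2]=0 (border '')
j=3 s[j]='a': π[3]=0 (border '')
j=4 s[j]='b': π[4]=1 (border 'b')
j=5 s[j]='a': π[5]=2 (border 'ba')
j=6 s[j]='a': π[6]=3 (border 'baa')
j=7 s[j]='a': π[7]=4 (border 'baaa')
j=8 s[j]='b': π[8]=5 (border 'baaab')
j=9 s[j]='a': π[9]=6 (border 'baaaba')
j=10 s[j]='b': k: 6→2→0; π[10]=1 (border 'b')
j=11 s[j]='a': π[11]=2 (border 'ba')
j=12 s[j]='a': π[12]=3 (border 'baa')
j=13 s[j]='b': k: 3→0; π[13]=1 (border 'b')
j=14 s[j]='a': π[14]=2 (border 'ba')
j=15 s[j]='b': k: 2→0; π[15]=1 (border 'b')
j=16 s[j]='b': k: 1→0; π[16]=1 (border 'b')
j=17 s[j]='b': k: 1→0; π[17]=1 (border 'b')
j=18 s[j]='a': π[18]=2 (border 'ba')
j=19 s[j]='a': π[19]=3 (border 'baa')

[0, 0, 0, 0, 1, 2, 3, 4, 5, 6, 1, 2, 3, 1, 2, 1, 1, 1, 2, 3]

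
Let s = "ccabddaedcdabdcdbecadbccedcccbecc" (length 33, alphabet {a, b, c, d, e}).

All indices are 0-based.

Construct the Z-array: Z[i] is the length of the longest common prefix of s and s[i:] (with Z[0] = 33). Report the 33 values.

[33, 1, 0, 0, 0, 0, 0, 0, 0, 1, 0, 0, 0, 0, 1, 0, 0, 0, 1, 0, 0, 0, 2, 1, 0, 0, 2, 2, 1, 0, 0, 2, 1]

Z[0]=33
i=1: i≥r, start 0; Z[1]=1 grow→box=[1,2)
i=2: i≥r, start 0; Z[2]=0
i=3: i≥r, start 0; Z[3]=0
i=4: i≥r, start 0; Z[4]=0
i=5: i≥r, start 0; Z[5]=0
i=6: i≥r, start 0; Z[6]=0
i=7: i≥r, start 0; Z[7]=0
i=8: i≥r, start 0; Z[8]=0
i=9: i≥r, start 0; Z[9]=1 grow→box=[9,10)
i=10: i≥r, start 0; Z[10]=0
i=11: i≥r, start 0; Z[11]=0
i=12: i≥r, start 0; Z[12]=0
i=13: i≥r, start 0; Z[13]=0
i=14: i≥r, start 0; Z[14]=1 grow→box=[14,15)
i=15: i≥r, start 0; Z[15]=0
i=16: i≥r, start 0; Z[16]=0
i=17: i≥r, start 0; Z[17]=0
i=18: i≥r, start 0; Z[18]=1 grow→box=[18,19)
i=19: i≥r, start 0; Z[19]=0
i=20: i≥r, start 0; Z[20]=0
i=21: i≥r, start 0; Z[21]=0
i=22: i≥r, start 0; Z[22]=2 grow→box=[22,24)
i=23: min(r-i=1, Z[1]=1)=1; Z[23]=1
i=24: i≥r, start 0; Z[24]=0
i=25: i≥r, start 0; Z[25]=0
i=26: i≥r, start 0; Z[26]=2 grow→box=[26,28)
i=27: min(r-i=1, Z[1]=1)=1; Z[27]=2 grow→box=[27,29)
i=28: min(r-i=1, Z[1]=1)=1; Z[28]=1
i=29: i≥r, start 0; Z[29]=0
i=30: i≥r, start 0; Z[30]=0
i=31: i≥r, start 0; Z[31]=2 grow→box=[31,33)
i=32: min(r-i=1, Z[1]=1)=1; Z[32]=1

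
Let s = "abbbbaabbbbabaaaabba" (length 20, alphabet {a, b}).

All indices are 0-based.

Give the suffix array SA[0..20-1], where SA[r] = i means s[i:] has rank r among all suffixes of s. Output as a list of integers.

rank→(start, suffix):
  0 → (19, 'a')
  1 → (13, 'aaaabba')
  2 → (14, 'aaabba')
  3 → (15, 'aabba')
  4 → (5, 'aabbbbabaaaabba')
  5 → (11, 'abaaaabba')
  6 → (16, 'abba')
  7 → (0, 'abbbbaabbbbabaaaabba')
  8 → (6, 'abbbbabaaaabba')
  9 → (18, 'ba')
  10 → (12, 'baaaabba')
  11 → (4, 'baabbbbabaaaabba')
  12 → (10, 'babaaaabba')
  13 → (17, 'bba')
  14 → (3, 'bbaabbbbabaaaabba')
  15 → (9, 'bbabaaaabba')
  16 → (2, 'bbbaabbbbabaaaabba')
  17 → (8, 'bbbabaaaabba')
  18 → (1, 'bbbbaabbbbabaaaabba')
  19 → (7, 'bbbbabaaaabba')

[19, 13, 14, 15, 5, 11, 16, 0, 6, 18, 12, 4, 10, 17, 3, 9, 2, 8, 1, 7]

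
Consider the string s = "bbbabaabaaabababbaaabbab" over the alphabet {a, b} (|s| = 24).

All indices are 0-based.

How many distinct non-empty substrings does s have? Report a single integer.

rank→(start, suffix):
  0 → (8, 'aaabababbaaabbab')
  1 → (17, 'aaabbab')
  2 → (5, 'aabaaabababbaaabbab')
  3 → (9, 'aabababbaaabbab')
  4 → (18, 'aabbab')
  5 → (22, 'ab')
  6 → (6, 'abaaabababbaaabbab')
  7 → (3, 'abaabaaabababbaaabbab')
  8 → (10, 'abababbaaabbab')
  9 → (12, 'ababbaaabbab')
  10 → (14, 'abbaaabbab')
  11 → (19, 'abbab')
  12 → (23, 'b')
  13 → (7, 'baaabababbaaabbab')
  14 → (16, 'baaabbab')
  15 → (4, 'baabaaabababbaaabbab')
  16 → (21, 'bab')
  17 → (2, 'babaabaaabababbaaabbab')
  18 → (11, 'bababbaaabbab')
  19 → (13, 'babbaaabbab')
  20 → (15, 'bbaaabbab')
  21 → (20, 'bbab')
  22 → (1, 'bbabaabaaabababbaaabbab')
  23 → (0, 'bbbabaabaaabababbaaabbab')

SA = [8, 17, 5, 9, 18, 22, 6, 3, 10, 12, 14, 19, 23, 7, 16, 4, 21, 2, 11, 13, 15, 20, 1, 0]
[i] adj suffixes → lcp
  [1] 8/17 → 4 ('aaab')
  [2] 17/5 → 2 ('aa')
  [3] 5/9 → 4 ('aaba')
  [4] 9/18 → 3 ('aab')
  [5] 18/22 → 1 ('a')
  [6] 22/6 → 2 ('ab')
  [7] 6/3 → 4 ('abaa')
  [8] 3/10 → 3 ('aba')
  [9] 10/12 → 4 ('abab')
  [10] 12/14 → 2 ('ab')
  [11] 14/19 → 4 ('abba')
  [12] 19/23 → 0 ('')
  [13] 23/7 → 1 ('b')
  [14] 7/16 → 5 ('baaab')
  [15] 16/4 → 3 ('baa')
  [16] 4/21 → 2 ('ba')
  [17] 21/2 → 3 ('bab')
  [18] 2/11 → 4 ('baba')
  [19] 11/13 → 3 ('bab')
  [20] 13/15 → 1 ('b')
  [21] 15/20 → 3 ('bba')
  [22] 20/1 → 4 ('bbab')
  [23] 1/0 → 2 ('bb')

n(n+1)/2 = 24·25/2 = 300
Σ LCP = 0 + 4 + 2 + 4 + 3 + 1 + 2 + 4 + 3 + 4 + 2 + 4 + 0 + 1 + 5 + 3 + 2 + 3 + 4 + 3 + 1 + 3 + 4 + 2 = 64
distinct = 300 − 64 = 236

236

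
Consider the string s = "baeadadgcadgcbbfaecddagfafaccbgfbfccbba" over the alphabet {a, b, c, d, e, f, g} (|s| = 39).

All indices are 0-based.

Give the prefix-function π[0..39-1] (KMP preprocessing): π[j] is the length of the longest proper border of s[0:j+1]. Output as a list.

[0, 0, 0, 0, 0, 0, 0, 0, 0, 0, 0, 0, 0, 1, 1, 0, 0, 0, 0, 0, 0, 0, 0, 0, 0, 0, 0, 0, 0, 1, 0, 0, 1, 0, 0, 0, 1, 1, 2]

π[0] = 0
j=1 s[j]='a': π[1]=0 (border '')
j=2 s[j]='e': π[2]=0 (border '')
j=3 s[j]='a': π[3]=0 (border '')
j=4 s[j]='d': π[4]=0 (border '')
j=5 s[j]='a': π[5]=0 (border '')
j=6 s[j]='d': π[6]=0 (border '')
j=7 s[j]='g': π[7]=0 (border '')
j=8 s[j]='c': π[8]=0 (border '')
j=9 s[j]='a': π[9]=0 (border '')
j=10 s[j]='d': π[10]=0 (border '')
j=11 s[j]='g': π[11]=0 (border '')
j=12 s[j]='c': π[12]=0 (border '')
j=13 s[j]='b': π[13]=1 (border 'b')
j=14 s[j]='b': k: 1→0; π[14]=1 (border 'b')
j=15 s[j]='f': k: 1→0; π[15]=0 (border '')
j=16 s[j]='a': π[16]=0 (border '')
j=17 s[j]='e': π[17]=0 (border '')
j=18 s[j]='c': π[18]=0 (border '')
j=19 s[j]='d': π[19]=0 (border '')
j=20 s[j]='d': π[20]=0 (border '')
j=21 s[j]='a': π[21]=0 (border '')
j=22 s[j]='g': π[22]=0 (border '')
j=23 s[j]='f': π[23]=0 (border '')
j=24 s[j]='a': π[24]=0 (border '')
j=25 s[j]='f': π[25]=0 (border '')
j=26 s[j]='a': π[26]=0 (border '')
j=27 s[j]='c': π[27]=0 (border '')
j=28 s[j]='c': π[28]=0 (border '')
j=29 s[j]='b': π[29]=1 (border 'b')
j=30 s[j]='g': k: 1→0; π[30]=0 (border '')
j=31 s[j]='f': π[31]=0 (border '')
j=32 s[j]='b': π[32]=1 (border 'b')
j=33 s[j]='f': k: 1→0; π[33]=0 (border '')
j=34 s[j]='c': π[34]=0 (border '')
j=35 s[j]='c': π[35]=0 (border '')
j=36 s[j]='b': π[36]=1 (border 'b')
j=37 s[j]='b': k: 1→0; π[37]=1 (border 'b')
j=38 s[j]='a': π[38]=2 (border 'ba')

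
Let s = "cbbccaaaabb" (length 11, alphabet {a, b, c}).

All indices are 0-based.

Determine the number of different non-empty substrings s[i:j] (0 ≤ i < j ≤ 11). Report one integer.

rank→(start, suffix):
  0 → (5, 'aaaabb')
  1 → (6, 'aaabb')
  2 → (7, 'aabb')
  3 → (8, 'abb')
  4 → (10, 'b')
  5 → (9, 'bb')
  6 → (1, 'bbccaaaabb')
  7 → (2, 'bccaaaabb')
  8 → (4, 'caaaabb')
  9 → (0, 'cbbccaaaabb')
  10 → (3, 'ccaaaabb')

SA = [5, 6, 7, 8, 10, 9, 1, 2, 4, 0, 3]
[i] adj suffixes → lcp
  [1] 5/6 → 3 ('aaa')
  [2] 6/7 → 2 ('aa')
  [3] 7/8 → 1 ('a')
  [4] 8/10 → 0 ('')
  [5] 10/9 → 1 ('b')
  [6] 9/1 → 2 ('bb')
  [7] 1/2 → 1 ('b')
  [8] 2/4 → 0 ('')
  [9] 4/0 → 1 ('c')
  [10] 0/3 → 1 ('c')

n(n+1)/2 = 11·12/2 = 66
Σ LCP = 0 + 3 + 2 + 1 + 0 + 1 + 2 + 1 + 0 + 1 + 1 = 12
distinct = 66 − 12 = 54

54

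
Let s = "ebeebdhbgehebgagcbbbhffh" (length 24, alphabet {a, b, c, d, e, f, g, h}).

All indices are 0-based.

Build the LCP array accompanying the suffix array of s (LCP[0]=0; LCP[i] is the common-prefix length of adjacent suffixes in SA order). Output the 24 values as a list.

rank | idx | suffix
   0 |  14 | agcbbbhffh
   1 |  17 | bbbhffh
   2 |  18 | bbhffh
   3 |   4 | bdhbgehebgagcbbbhffh
   4 |   1 | beebdhbgehebgagcbbbhffh
   5 |  12 | bgagcbbbhffh
   6 |   7 | bgehebgagcbbbhffh
   7 |  19 | bhffh
   8 |  16 | cbbbhffh
   9 |   5 | dhbgehebgagcbbbhffh
  10 |   3 | ebdhbgehebgagcbbbhffh
  11 |   0 | ebeebdhbgehebgagcbbbhffh
  12 |  11 | ebgagcbbbhffh
  13 |   2 | eebdhbgehebgagcbbbhffh
  14 |   9 | ehebgagcbbbhffh
  15 |  21 | ffh
  16 |  22 | fh
  17 |  13 | gagcbbbhffh
  18 |  15 | gcbbbhffh
  19 |   8 | gehebgagcbbbhffh
  20 |  23 | h
  21 |   6 | hbgehebgagcbbbhffh
  22 |  10 | hebgagcbbbhffh
  23 |  20 | hffh

SA = [14, 17, 18, 4, 1, 12, 7, 19, 16, 5, 3, 0, 11, 2, 9, 21, 22, 13, 15, 8, 23, 6, 10, 20]
i: (SA[i-1],SA[i]) lcp shared
  1: (14,17) 0 ''
  2: (17,18) 2 'bb'
  3: (18,4) 1 'b'
  4: (4,1) 1 'b'
  5: (1,12) 1 'b'
  6: (12,7) 2 'bg'
  7: (7,19) 1 'b'
  8: (19,16) 0 ''
  9: (16,5) 0 ''
  10: (5,3) 0 ''
  11: (3,0) 2 'eb'
  12: (0,11) 2 'eb'
  13: (11,2) 1 'e'
  14: (2,9) 1 'e'
  15: (9,21) 0 ''
  16: (21,22) 1 'f'
  17: (22,13) 0 ''
  18: (13,15) 1 'g'
  19: (15,8) 1 'g'
  20: (8,23) 0 ''
  21: (23,6) 1 'h'
  22: (6,10) 1 'h'
  23: (10,20) 1 'h'

[0, 0, 2, 1, 1, 1, 2, 1, 0, 0, 0, 2, 2, 1, 1, 0, 1, 0, 1, 1, 0, 1, 1, 1]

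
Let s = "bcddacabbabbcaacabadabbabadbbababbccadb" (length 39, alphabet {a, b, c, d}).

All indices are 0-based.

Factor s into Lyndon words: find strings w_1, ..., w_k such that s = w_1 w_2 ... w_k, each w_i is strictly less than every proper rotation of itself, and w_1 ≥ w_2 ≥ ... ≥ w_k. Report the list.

emit factor 1: 'bcdd' (i=0, period=4)
emit factor 2: 'ac' (i=4, period=2)
emit factor 3: 'abbabbc' (i=6, period=7)
emit factor 4: 'aacabadabbabadbbababbccadb' (i=13, period=26)

["bcdd", "ac", "abbabbc", "aacabadabbabadbbababbccadb"]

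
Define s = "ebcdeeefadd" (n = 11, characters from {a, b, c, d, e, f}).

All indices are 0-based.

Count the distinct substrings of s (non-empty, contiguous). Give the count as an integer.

sorted suffixes:
  #0 SA[0]=8  'add'
  #1 SA[1]=1  'bcdeeefadd'
  #2 SA[2]=2  'cdeeefadd'
  #3 SA[3]=10  'd'
  #4 SA[4]=9  'dd'
  #5 SA[5]=3  'deeefadd'
  #6 SA[6]=0  'ebcdeeefadd'
  #7 SA[7]=4  'eeefadd'
  #8 SA[8]=5  'eefadd'
  #9 SA[9]=6  'efadd'
  #10 SA[10]=7  'fadd'

SA = [8, 1, 2, 10, 9, 3, 0, 4, 5, 6, 7]
i: (SA[i-1],SA[i]) lcp shared
  1: (8,1) 0 ''
  2: (1,2) 0 ''
  3: (2,10) 0 ''
  4: (10,9) 1 'd'
  5: (9,3) 1 'd'
  6: (3,0) 0 ''
  7: (0,4) 1 'e'
  8: (4,5) 2 'ee'
  9: (5,6) 1 'e'
  10: (6,7) 0 ''

n(n+1)/2 = 11·12/2 = 66
Σ LCP = 0 + 0 + 0 + 0 + 1 + 1 + 0 + 1 + 2 + 1 + 0 = 6
distinct = 66 − 6 = 60

60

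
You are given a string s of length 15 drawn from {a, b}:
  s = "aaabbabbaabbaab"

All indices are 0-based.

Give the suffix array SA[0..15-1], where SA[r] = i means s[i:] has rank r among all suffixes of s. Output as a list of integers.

[0, 12, 8, 1, 13, 9, 5, 2, 14, 11, 7, 4, 10, 6, 3]

rank | idx | suffix
   0 |   0 | aaabbabbaabbaab
   1 |  12 | aab
   2 |   8 | aabbaab
   3 |   1 | aabbabbaabbaab
   4 |  13 | ab
   5 |   9 | abbaab
   6 |   5 | abbaabbaab
   7 |   2 | abbabbaabbaab
   8 |  14 | b
   9 |  11 | baab
  10 |   7 | baabbaab
  11 |   4 | babbaabbaab
  12 |  10 | bbaab
  13 |   6 | bbaabbaab
  14 |   3 | bbabbaabbaab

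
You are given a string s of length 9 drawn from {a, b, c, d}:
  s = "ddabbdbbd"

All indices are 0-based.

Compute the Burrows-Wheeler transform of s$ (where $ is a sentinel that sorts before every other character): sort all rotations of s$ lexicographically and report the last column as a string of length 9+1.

dddabbbdb$

rank  rotation    last
    0  $ddabbdbbd  d
    1  abbdbbd$dd  d
    2  bbd$ddabbd  d
    3  bbdbbd$dda  a
    4  bd$ddabbdb  b
    5  bdbbd$ddab  b
    6  d$ddabbdbb  b
    7  dabbdbbd$d  d
    8  dbbd$ddabb  b
    9  ddabbdbbd$  $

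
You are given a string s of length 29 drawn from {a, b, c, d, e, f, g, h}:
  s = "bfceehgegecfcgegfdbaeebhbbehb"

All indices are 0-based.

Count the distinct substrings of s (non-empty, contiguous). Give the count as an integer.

rank→(start, suffix):
  0 → (19, 'aeebhbbehb')
  1 → (28, 'b')
  2 → (18, 'baeebhbbehb')
  3 → (24, 'bbehb')
  4 → (25, 'behb')
  5 → (0, 'bfceehgegecfcgegfdbaeebhbbehb')
  6 → (22, 'bhbbehb')
  7 → (2, 'ceehgegecfcgegfdbaeebhbbehb')
  8 → (10, 'cfcgegfdbaeebhbbehb')
  9 → (12, 'cgegfdbaeebhbbehb')
  10 → (17, 'dbaeebhbbehb')
  11 → (21, 'ebhbbehb')
  12 → (9, 'ecfcgegfdbaeebhbbehb')
  13 → (20, 'eebhbbehb')
  14 → (3, 'eehgegecfcgegfdbaeebhbbehb')
  15 → (7, 'egecfcgegfdbaeebhbbehb')
  16 → (14, 'egfdbaeebhbbehb')
  17 → (26, 'ehb')
  18 → (4, 'ehgegecfcgegfdbaeebhbbehb')
  19 → (1, 'fceehgegecfcgegfdbaeebhbbehb')
  20 → (11, 'fcgegfdbaeebhbbehb')
  21 → (16, 'fdbaeebhbbehb')
  22 → (8, 'gecfcgegfdbaeebhbbehb')
  23 → (6, 'gegecfcgegfdbaeebhbbehb')
  24 → (13, 'gegfdbaeebhbbehb')
  25 → (15, 'gfdbaeebhbbehb')
  26 → (27, 'hb')
  27 → (23, 'hbbehb')
  28 → (5, 'hgegecfcgegfdbaeebhbbehb')

SA = [19, 28, 18, 24, 25, 0, 22, 2, 10, 12, 17, 21, 9, 20, 3, 7, 14, 26, 4, 1, 11, 16, 8, 6, 13, 15, 27, 23, 5]
rank  pair      lcp
   1  s[19:],s[28:]  0  ''
   2  s[28:],s[18:]  1  'b'
   3  s[18:],s[24:]  1  'b'
   4  s[24:],s[25:]  1  'b'
   5  s[25:],s[0:]  1  'b'
   6  s[0:],s[22:]  1  'b'
   7  s[22:],s[2:]  0  ''
   8  s[2:],s[10:]  1  'c'
   9  s[10:],s[12:]  1  'c'
  10  s[12:],s[17:]  0  ''
  11  s[17:],s[21:]  0  ''
  12  s[21:],s[9:]  1  'e'
  13  s[9:],s[20:]  1  'e'
  14  s[20:],s[3:]  2  'ee'
  15  s[3:],s[7:]  1  'e'
  16  s[7:],s[14:]  2  'eg'
  17  s[14:],s[26:]  1  'e'
  18  s[26:],s[4:]  2  'eh'
  19  s[4:],s[1:]  0  ''
  20  s[1:],s[11:]  2  'fc'
  21  s[11:],s[16:]  1  'f'
  22  s[16:],s[8:]  0  ''
  23  s[8:],s[6:]  2  'ge'
  24  s[6:],s[13:]  3  'geg'
  25  s[13:],s[15:]  1  'g'
  26  s[15:],s[27:]  0  ''
  27  s[27:],s[23:]  2  'hb'
  28  s[23:],s[5:]  1  'h'

n(n+1)/2 = 29·30/2 = 435
Σ LCP = 0 + 0 + 1 + 1 + 1 + 1 + 1 + 0 + 1 + 1 + 0 + 0 + 1 + 1 + 2 + 1 + 2 + 1 + 2 + 0 + 2 + 1 + 0 + 2 + 3 + 1 + 0 + 2 + 1 = 29
distinct = 435 − 29 = 406

406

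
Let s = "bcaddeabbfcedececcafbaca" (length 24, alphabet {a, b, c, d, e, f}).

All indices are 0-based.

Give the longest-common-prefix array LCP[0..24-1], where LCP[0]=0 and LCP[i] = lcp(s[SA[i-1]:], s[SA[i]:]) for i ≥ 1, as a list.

[0, 1, 1, 1, 1, 0, 1, 1, 1, 0, 2, 2, 1, 1, 2, 0, 1, 2, 0, 1, 2, 1, 0, 1]

rank | idx | suffix
   0 |  23 | a
   1 |   6 | abbfcedececcafbaca
   2 |  21 | aca
   3 |   2 | addeabbfcedececcafbaca
   4 |  18 | afbaca
   5 |  20 | baca
   6 |   7 | bbfcedececcafbaca
   7 |   0 | bcaddeabbfcedececcafbaca
   8 |   8 | bfcedececcafbaca
   9 |  22 | ca
  10 |   1 | caddeabbfcedececcafbaca
  11 |  17 | cafbaca
  12 |  16 | ccafbaca
  13 |  14 | ceccafbaca
  14 |  10 | cedececcafbaca
  15 |   3 | ddeabbfcedececcafbaca
  16 |   4 | deabbfcedececcafbaca
  17 |  12 | dececcafbaca
  18 |   5 | eabbfcedececcafbaca
  19 |  15 | eccafbaca
  20 |  13 | ececcafbaca
  21 |  11 | edececcafbaca
  22 |  19 | fbaca
  23 |   9 | fcedececcafbaca

SA = [23, 6, 21, 2, 18, 20, 7, 0, 8, 22, 1, 17, 16, 14, 10, 3, 4, 12, 5, 15, 13, 11, 19, 9]
i: (SA[i-1],SA[i]) lcp shared
  1: (23,6) 1 'a'
  2: (6,21) 1 'a'
  3: (21,2) 1 'a'
  4: (2,18) 1 'a'
  5: (18,20) 0 ''
  6: (20,7) 1 'b'
  7: (7,0) 1 'b'
  8: (0,8) 1 'b'
  9: (8,22) 0 ''
  10: (22,1) 2 'ca'
  11: (1,17) 2 'ca'
  12: (17,16) 1 'c'
  13: (16,14) 1 'c'
  14: (14,10) 2 'ce'
  15: (10,3) 0 ''
  16: (3,4) 1 'd'
  17: (4,12) 2 'de'
  18: (12,5) 0 ''
  19: (5,15) 1 'e'
  20: (15,13) 2 'ec'
  21: (13,11) 1 'e'
  22: (11,19) 0 ''
  23: (19,9) 1 'f'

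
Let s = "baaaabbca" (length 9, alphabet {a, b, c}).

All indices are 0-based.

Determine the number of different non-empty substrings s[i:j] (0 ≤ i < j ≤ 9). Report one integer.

36

rank→(start, suffix):
  0 → (8, 'a')
  1 → (1, 'aaaabbca')
  2 → (2, 'aaabbca')
  3 → (3, 'aabbca')
  4 → (4, 'abbca')
  5 → (0, 'baaaabbca')
  6 → (5, 'bbca')
  7 → (6, 'bca')
  8 → (7, 'ca')

SA = [8, 1, 2, 3, 4, 0, 5, 6, 7]
[i] adj suffixes → lcp
  [1] 8/1 → 1 ('a')
  [2] 1/2 → 3 ('aaa')
  [3] 2/3 → 2 ('aa')
  [4] 3/4 → 1 ('a')
  [5] 4/0 → 0 ('')
  [6] 0/5 → 1 ('b')
  [7] 5/6 → 1 ('b')
  [8] 6/7 → 0 ('')

n(n+1)/2 = 9·10/2 = 45
Σ LCP = 0 + 1 + 3 + 2 + 1 + 0 + 1 + 1 + 0 = 9
distinct = 45 − 9 = 36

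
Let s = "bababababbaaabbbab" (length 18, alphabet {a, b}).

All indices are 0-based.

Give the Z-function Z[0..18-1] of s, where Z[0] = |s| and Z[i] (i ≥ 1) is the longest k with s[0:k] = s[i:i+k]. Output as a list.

[18, 0, 7, 0, 5, 0, 3, 0, 1, 2, 0, 0, 0, 1, 1, 3, 0, 1]

Z[0]=18
i=1: outside box; Z[1]=0
i=2: outside box; Z[2]=7 extend→box=[2,9)
i=3: min(r-i=6, Z[1]=0)=0; Z[3]=0
i=4: min(r-i=5, Z[2]=7)=5; Z[4]=5
i=5: min(r-i=4, Z[3]=0)=0; Z[5]=0
i=6: min(r-i=3, Z[4]=5)=3; Z[6]=3
i=7: min(r-i=2, Z[5]=0)=0; Z[7]=0
i=8: min(r-i=1, Z[6]=3)=1; Z[8]=1
i=9: outside box; Z[9]=2 extend→box=[9,11)
i=10: min(r-i=1, Z[1]=0)=0; Z[10]=0
i=11: outside box; Z[11]=0
i=12: outside box; Z[12]=0
i=13: outside box; Z[13]=1 extend→box=[13,14)
i=14: outside box; Z[14]=1 extend→box=[14,15)
i=15: outside box; Z[15]=3 extend→box=[15,18)
i=16: min(r-i=2, Z[1]=0)=0; Z[16]=0
i=17: min(r-i=1, Z[2]=7)=1; Z[17]=1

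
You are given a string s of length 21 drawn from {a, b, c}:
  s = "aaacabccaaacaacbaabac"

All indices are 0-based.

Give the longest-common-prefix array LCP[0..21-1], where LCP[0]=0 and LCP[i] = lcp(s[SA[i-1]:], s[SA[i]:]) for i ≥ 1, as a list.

[0, 5, 2, 2, 4, 3, 1, 2, 1, 2, 3, 2, 0, 2, 1, 0, 1, 3, 2, 1, 1]

sorted suffixes:
  #0 SA[0]=8  'aaacaacbaabac'
  #1 SA[1]=0  'aaacabccaaacaacbaabac'
  #2 SA[2]=16  'aabac'
  #3 SA[3]=9  'aacaacbaabac'
  #4 SA[4]=1  'aacabccaaacaacbaabac'
  #5 SA[5]=12  'aacbaabac'
  #6 SA[6]=17  'abac'
  #7 SA[7]=4  'abccaaacaacbaabac'
  #8 SA[8]=19  'ac'
  #9 SA[9]=10  'acaacbaabac'
  #10 SA[10]=2  'acabccaaacaacbaabac'
  #11 SA[11]=13  'acbaabac'
  #12 SA[12]=15  'baabac'
  #13 SA[13]=18  'bac'
  #14 SA[14]=5  'bccaaacaacbaabac'
  #15 SA[15]=20  'c'
  #16 SA[16]=7  'caaacaacbaabac'
  #17 SA[17]=11  'caacbaabac'
  #18 SA[18]=3  'cabccaaacaacbaabac'
  #19 SA[19]=14  'cbaabac'
  #20 SA[20]=6  'ccaaacaacbaabac'

SA = [8, 0, 16, 9, 1, 12, 17, 4, 19, 10, 2, 13, 15, 18, 5, 20, 7, 11, 3, 14, 6]
i: (SA[i-1],SA[i]) lcp shared
  1: (8,0) 5 'aaaca'
  2: (0,16) 2 'aa'
  3: (16,9) 2 'aa'
  4: (9,1) 4 'aaca'
  5: (1,12) 3 'aac'
  6: (12,17) 1 'a'
  7: (17,4) 2 'ab'
  8: (4,19) 1 'a'
  9: (19,10) 2 'ac'
  10: (10,2) 3 'aca'
  11: (2,13) 2 'ac'
  12: (13,15) 0 ''
  13: (15,18) 2 'ba'
  14: (18,5) 1 'b'
  15: (5,20) 0 ''
  16: (20,7) 1 'c'
  17: (7,11) 3 'caa'
  18: (11,3) 2 'ca'
  19: (3,14) 1 'c'
  20: (14,6) 1 'c'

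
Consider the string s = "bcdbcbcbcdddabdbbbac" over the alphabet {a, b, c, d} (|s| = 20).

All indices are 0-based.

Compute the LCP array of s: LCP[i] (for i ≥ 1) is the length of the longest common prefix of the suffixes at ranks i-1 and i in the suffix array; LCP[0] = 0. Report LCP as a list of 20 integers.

sorted suffixes:
  #0 SA[0]=12  'abdbbbac'
  #1 SA[1]=18  'ac'
  #2 SA[2]=17  'bac'
  #3 SA[3]=16  'bbac'
  #4 SA[4]=15  'bbbac'
  #5 SA[5]=3  'bcbcbcdddabdbbbac'
  #6 SA[6]=5  'bcbcdddabdbbbac'
  #7 SA[7]=0  'bcdbcbcbcdddabdbbbac'
  #8 SA[8]=7  'bcdddabdbbbac'
  #9 SA[9]=13  'bdbbbac'
  #10 SA[10]=19  'c'
  #11 SA[11]=4  'cbcbcdddabdbbbac'
  #12 SA[12]=6  'cbcdddabdbbbac'
  #13 SA[13]=1  'cdbcbcbcdddabdbbbac'
  #14 SA[14]=8  'cdddabdbbbac'
  #15 SA[15]=11  'dabdbbbac'
  #16 SA[16]=14  'dbbbac'
  #17 SA[17]=2  'dbcbcbcdddabdbbbac'
  #18 SA[18]=10  'ddabdbbbac'
  #19 SA[19]=9  'dddabdbbbac'

SA = [12, 18, 17, 16, 15, 3, 5, 0, 7, 13, 19, 4, 6, 1, 8, 11, 14, 2, 10, 9]
rank  pair      lcp
   1  s[12:],s[18:]  1  'a'
   2  s[18:],s[17:]  0  ''
   3  s[17:],s[16:]  1  'b'
   4  s[16:],s[15:]  2  'bb'
   5  s[15:],s[3:]  1  'b'
   6  s[3:],s[5:]  4  'bcbc'
   7  s[5:],s[0:]  2  'bc'
   8  s[0:],s[7:]  3  'bcd'
   9  s[7:],s[13:]  1  'b'
  10  s[13:],s[19:]  0  ''
  11  s[19:],s[4:]  1  'c'
  12  s[4:],s[6:]  3  'cbc'
  13  s[6:],s[1:]  1  'c'
  14  s[1:],s[8:]  2  'cd'
  15  s[8:],s[11:]  0  ''
  16  s[11:],s[14:]  1  'd'
  17  s[14:],s[2:]  2  'db'
  18  s[2:],s[10:]  1  'd'
  19  s[10:],s[9:]  2  'dd'

[0, 1, 0, 1, 2, 1, 4, 2, 3, 1, 0, 1, 3, 1, 2, 0, 1, 2, 1, 2]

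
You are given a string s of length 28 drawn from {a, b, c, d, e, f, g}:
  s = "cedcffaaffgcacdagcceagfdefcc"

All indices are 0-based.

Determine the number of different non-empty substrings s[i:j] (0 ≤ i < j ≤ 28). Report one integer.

sorted suffixes:
  #0 SA[0]=6  'aaffgcacdagcceagfdefcc'
  #1 SA[1]=12  'acdagcceagfdefcc'
  #2 SA[2]=7  'affgcacdagcceagfdefcc'
  #3 SA[3]=15  'agcceagfdefcc'
  #4 SA[4]=20  'agfdefcc'
  #5 SA[5]=27  'c'
  #6 SA[6]=11  'cacdagcceagfdefcc'
  #7 SA[7]=26  'cc'
  #8 SA[8]=17  'cceagfdefcc'
  #9 SA[9]=13  'cdagcceagfdefcc'
  #10 SA[10]=18  'ceagfdefcc'
  #11 SA[11]=0  'cedcffaaffgcacdagcceagfdefcc'
  #12 SA[12]=3  'cffaaffgcacdagcceagfdefcc'
  #13 SA[13]=14  'dagcceagfdefcc'
  #14 SA[14]=2  'dcffaaffgcacdagcceagfdefcc'
  #15 SA[15]=23  'defcc'
  #16 SA[16]=19  'eagfdefcc'
  #17 SA[17]=1  'edcffaaffgcacdagcceagfdefcc'
  #18 SA[18]=24  'efcc'
  #19 SA[19]=5  'faaffgcacdagcceagfdefcc'
  #20 SA[20]=25  'fcc'
  #21 SA[21]=22  'fdefcc'
  #22 SA[22]=4  'ffaaffgcacdagcceagfdefcc'
  #23 SA[23]=8  'ffgcacdagcceagfdefcc'
  #24 SA[24]=9  'fgcacdagcceagfdefcc'
  #25 SA[25]=10  'gcacdagcceagfdefcc'
  #26 SA[26]=16  'gcceagfdefcc'
  #27 SA[27]=21  'gfdefcc'

SA = [6, 12, 7, 15, 20, 27, 11, 26, 17, 13, 18, 0, 3, 14, 2, 23, 19, 1, 24, 5, 25, 22, 4, 8, 9, 10, 16, 21]
rank  pair      lcp
   1  s[6:],s[12:]  1  'a'
   2  s[12:],s[7:]  1  'a'
   3  s[7:],s[15:]  1  'a'
   4  s[15:],s[20:]  2  'ag'
   5  s[20:],s[27:]  0  ''
   6  s[27:],s[11:]  1  'c'
   7  s[11:],s[26:]  1  'c'
   8  s[26:],s[17:]  2  'cc'
   9  s[17:],s[13:]  1  'c'
  10  s[13:],s[18:]  1  'c'
  11  s[18:],s[0:]  2  'ce'
  12  s[0:],s[3:]  1  'c'
  13  s[3:],s[14:]  0  ''
  14  s[14:],s[2:]  1  'd'
  15  s[2:],s[23:]  1  'd'
  16  s[23:],s[19:]  0  ''
  17  s[19:],s[1:]  1  'e'
  18  s[1:],s[24:]  1  'e'
  19  s[24:],s[5:]  0  ''
  20  s[5:],s[25:]  1  'f'
  21  s[25:],s[22:]  1  'f'
  22  s[22:],s[4:]  1  'f'
  23  s[4:],s[8:]  2  'ff'
  24  s[8:],s[9:]  1  'f'
  25  s[9:],s[10:]  0  ''
  26  s[10:],s[16:]  2  'gc'
  27  s[16:],s[21:]  1  'g'

n(n+1)/2 = 28·29/2 = 406
Σ LCP = 0 + 1 + 1 + 1 + 2 + 0 + 1 + 1 + 2 + 1 + 1 + 2 + 1 + 0 + 1 + 1 + 0 + 1 + 1 + 0 + 1 + 1 + 1 + 2 + 1 + 0 + 2 + 1 = 27
distinct = 406 − 27 = 379

379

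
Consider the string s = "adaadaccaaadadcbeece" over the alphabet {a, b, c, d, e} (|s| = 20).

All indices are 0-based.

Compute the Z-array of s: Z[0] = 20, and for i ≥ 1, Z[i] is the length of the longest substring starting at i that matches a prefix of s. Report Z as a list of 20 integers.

[20, 0, 1, 3, 0, 1, 0, 0, 1, 1, 3, 0, 2, 0, 0, 0, 0, 0, 0, 0]

Z[0]=20
i=1: i≥r, start 0; Z[1]=0
i=2: i≥r, start 0; Z[2]=1 grow→box=[2,3)
i=3: i≥r, start 0; Z[3]=3 grow→box=[3,6)
i=4: min(r-i=2, Z[1]=0)=0; Z[4]=0
i=5: min(r-i=1, Z[2]=1)=1; Z[5]=1
i=6: i≥r, start 0; Z[6]=0
i=7: i≥r, start 0; Z[7]=0
i=8: i≥r, start 0; Z[8]=1 grow→box=[8,9)
i=9: i≥r, start 0; Z[9]=1 grow→box=[9,10)
i=10: i≥r, start 0; Z[10]=3 grow→box=[10,13)
i=11: min(r-i=2, Z[1]=0)=0; Z[11]=0
i=12: min(r-i=1, Z[2]=1)=1; Z[12]=2 grow→box=[12,14)
i=13: min(r-i=1, Z[1]=0)=0; Z[13]=0
i=14: i≥r, start 0; Z[14]=0
i=15: i≥r, start 0; Z[15]=0
i=16: i≥r, start 0; Z[16]=0
i=17: i≥r, start 0; Z[17]=0
i=18: i≥r, start 0; Z[18]=0
i=19: i≥r, start 0; Z[19]=0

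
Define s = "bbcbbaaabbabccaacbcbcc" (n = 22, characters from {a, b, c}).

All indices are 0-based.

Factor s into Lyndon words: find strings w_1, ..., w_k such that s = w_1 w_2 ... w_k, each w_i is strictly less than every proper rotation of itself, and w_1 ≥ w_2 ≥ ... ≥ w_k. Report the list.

emit factor 1: 'bbc' (i=0, period=3)
emit factor 2: 'b' (i=3, period=1)
emit factor 3: 'b' (i=4, period=1)
emit factor 4: 'aaabbabccaacbcbcc' (i=5, period=17)

["bbc", "b", "b", "aaabbabccaacbcbcc"]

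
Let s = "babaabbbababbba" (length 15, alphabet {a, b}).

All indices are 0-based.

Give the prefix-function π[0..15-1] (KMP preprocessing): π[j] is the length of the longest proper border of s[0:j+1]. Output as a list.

[0, 0, 1, 2, 0, 1, 1, 1, 2, 3, 4, 3, 1, 1, 2]

π[0] = 0
j=1 s[j]='a': π[1]=0 (border '')
j=2 s[j]='b': π[2]=1 (border 'b')
j=3 s[j]='a': π[3]=2 (border 'ba')
j=4 s[j]='a': k: 2→0; π[4]=0 (border '')
j=5 s[j]='b': π[5]=1 (border 'b')
j=6 s[j]='b': k: 1→0; π[6]=1 (border 'b')
j=7 s[j]='b': k: 1→0; π[7]=1 (border 'b')
j=8 s[j]='a': π[8]=2 (border 'ba')
j=9 s[j]='b': π[9]=3 (border 'bab')
j=10 s[j]='a': π[10]=4 (border 'baba')
j=11 s[j]='b': k: 4→2; π[11]=3 (border 'bab')
j=12 s[j]='b': k: 3→1→0; π[12]=1 (border 'b')
j=13 s[j]='b': k: 1→0; π[13]=1 (border 'b')
j=14 s[j]='a': π[14]=2 (border 'ba')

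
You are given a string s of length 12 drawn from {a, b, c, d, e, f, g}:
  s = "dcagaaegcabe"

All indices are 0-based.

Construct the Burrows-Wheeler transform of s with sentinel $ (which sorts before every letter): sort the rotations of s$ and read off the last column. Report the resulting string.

egcacagd$baae

rank  rotation       last
    0  $dcagaaegcabe  e
    1  aaegcabe$dcag  g
    2  abe$dcagaaegc  c
    3  aegcabe$dcaga  a
    4  agaaegcabe$dc  c
    5  be$dcagaaegca  a
    6  cabe$dcagaaeg  g
    7  cagaaegcabe$d  d
    8  dcagaaegcabe$  $
    9  e$dcagaaegcab  b
   10  egcabe$dcagaa  a
   11  gaaegcabe$dca  a
   12  gcabe$dcagaae  e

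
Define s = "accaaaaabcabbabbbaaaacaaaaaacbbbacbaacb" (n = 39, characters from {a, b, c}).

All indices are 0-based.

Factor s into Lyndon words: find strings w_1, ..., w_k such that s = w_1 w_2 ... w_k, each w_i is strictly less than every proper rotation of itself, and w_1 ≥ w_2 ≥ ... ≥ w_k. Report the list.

emit factor 1: 'acc' (i=0, period=3)
emit factor 2: 'aaaaabcabbabbbaaaac' (i=3, period=19)
emit factor 3: 'aaaaaacbbbacbaacb' (i=22, period=17)

["acc", "aaaaabcabbabbbaaaac", "aaaaaacbbbacbaacb"]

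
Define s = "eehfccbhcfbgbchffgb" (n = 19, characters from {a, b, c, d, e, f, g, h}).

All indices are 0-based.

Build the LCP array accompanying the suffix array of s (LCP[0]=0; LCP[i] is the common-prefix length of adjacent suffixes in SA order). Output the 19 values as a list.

[0, 1, 1, 1, 0, 1, 1, 1, 0, 1, 0, 1, 1, 1, 0, 2, 0, 1, 2]

rank | idx | suffix
   0 |  18 | b
   1 |  12 | bchffgb
   2 |  10 | bgbchffgb
   3 |   6 | bhcfbgbchffgb
   4 |   5 | cbhcfbgbchffgb
   5 |   4 | ccbhcfbgbchffgb
   6 |   8 | cfbgbchffgb
   7 |  13 | chffgb
   8 |   0 | eehfccbhcfbgbchffgb
   9 |   1 | ehfccbhcfbgbchffgb
  10 |   9 | fbgbchffgb
  11 |   3 | fccbhcfbgbchffgb
  12 |  15 | ffgb
  13 |  16 | fgb
  14 |  17 | gb
  15 |  11 | gbchffgb
  16 |   7 | hcfbgbchffgb
  17 |   2 | hfccbhcfbgbchffgb
  18 |  14 | hffgb

SA = [18, 12, 10, 6, 5, 4, 8, 13, 0, 1, 9, 3, 15, 16, 17, 11, 7, 2, 14]
i: (SA[i-1],SA[i]) lcp shared
  1: (18,12) 1 'b'
  2: (12,10) 1 'b'
  3: (10,6) 1 'b'
  4: (6,5) 0 ''
  5: (5,4) 1 'c'
  6: (4,8) 1 'c'
  7: (8,13) 1 'c'
  8: (13,0) 0 ''
  9: (0,1) 1 'e'
  10: (1,9) 0 ''
  11: (9,3) 1 'f'
  12: (3,15) 1 'f'
  13: (15,16) 1 'f'
  14: (16,17) 0 ''
  15: (17,11) 2 'gb'
  16: (11,7) 0 ''
  17: (7,2) 1 'h'
  18: (2,14) 2 'hf'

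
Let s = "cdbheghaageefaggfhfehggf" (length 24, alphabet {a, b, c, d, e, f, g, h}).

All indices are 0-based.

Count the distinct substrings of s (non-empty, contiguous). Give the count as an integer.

rank | idx | suffix
   0 |   7 | aageefaggfhfehggf
   1 |   8 | ageefaggfhfehggf
   2 |  13 | aggfhfehggf
   3 |   2 | bheghaageefaggfhfehggf
   4 |   0 | cdbheghaageefaggfhfehggf
   5 |   1 | dbheghaageefaggfhfehggf
   6 |  10 | eefaggfhfehggf
   7 |  11 | efaggfhfehggf
   8 |   4 | eghaageefaggfhfehggf
   9 |  19 | ehggf
  10 |  23 | f
  11 |  12 | faggfhfehggf
  12 |  18 | fehggf
  13 |  16 | fhfehggf
  14 |   9 | geefaggfhfehggf
  15 |  22 | gf
  16 |  15 | gfhfehggf
  17 |  21 | ggf
  18 |  14 | ggfhfehggf
  19 |   5 | ghaageefaggfhfehggf
  20 |   6 | haageefaggfhfehggf
  21 |   3 | heghaageefaggfhfehggf
  22 |  17 | hfehggf
  23 |  20 | hggf

SA = [7, 8, 13, 2, 0, 1, 10, 11, 4, 19, 23, 12, 18, 16, 9, 22, 15, 21, 14, 5, 6, 3, 17, 20]
i: (SA[i-1],SA[i]) lcp shared
  1: (7,8) 1 'a'
  2: (8,13) 2 'ag'
  3: (13,2) 0 ''
  4: (2,0) 0 ''
  5: (0,1) 0 ''
  6: (1,10) 0 ''
  7: (10,11) 1 'e'
  8: (11,4) 1 'e'
  9: (4,19) 1 'e'
  10: (19,23) 0 ''
  11: (23,12) 1 'f'
  12: (12,18) 1 'f'
  13: (18,16) 1 'f'
  14: (16,9) 0 ''
  15: (9,22) 1 'g'
  16: (22,15) 2 'gf'
  17: (15,21) 1 'g'
  18: (21,14) 3 'ggf'
  19: (14,5) 1 'g'
  20: (5,6) 0 ''
  21: (6,3) 1 'h'
  22: (3,17) 1 'h'
  23: (17,20) 1 'h'

n(n+1)/2 = 24·25/2 = 300
Σ LCP = 0 + 1 + 2 + 0 + 0 + 0 + 0 + 1 + 1 + 1 + 0 + 1 + 1 + 1 + 0 + 1 + 2 + 1 + 3 + 1 + 0 + 1 + 1 + 1 = 20
distinct = 300 − 20 = 280

280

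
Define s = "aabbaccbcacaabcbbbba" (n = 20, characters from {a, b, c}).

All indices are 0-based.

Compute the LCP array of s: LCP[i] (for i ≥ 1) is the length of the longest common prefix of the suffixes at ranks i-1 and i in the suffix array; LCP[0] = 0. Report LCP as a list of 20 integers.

[0, 1, 3, 1, 2, 1, 2, 0, 2, 1, 3, 2, 3, 1, 2, 0, 2, 1, 2, 1]

rank | idx | suffix
   0 |  19 | a
   1 |   0 | aabbaccbcacaabcbbbba
   2 |  11 | aabcbbbba
   3 |   1 | abbaccbcacaabcbbbba
   4 |  12 | abcbbbba
   5 |   9 | acaabcbbbba
   6 |   4 | accbcacaabcbbbba
   7 |  18 | ba
   8 |   3 | baccbcacaabcbbbba
   9 |  17 | bba
  10 |   2 | bbaccbcacaabcbbbba
  11 |  16 | bbba
  12 |  15 | bbbba
  13 |   7 | bcacaabcbbbba
  14 |  13 | bcbbbba
  15 |  10 | caabcbbbba
  16 |   8 | cacaabcbbbba
  17 |  14 | cbbbba
  18 |   6 | cbcacaabcbbbba
  19 |   5 | ccbcacaabcbbbba

SA = [19, 0, 11, 1, 12, 9, 4, 18, 3, 17, 2, 16, 15, 7, 13, 10, 8, 14, 6, 5]
[i] adj suffixes → lcp
  [1] 19/0 → 1 ('a')
  [2] 0/11 → 3 ('aab')
  [3] 11/1 → 1 ('a')
  [4] 1/12 → 2 ('ab')
  [5] 12/9 → 1 ('a')
  [6] 9/4 → 2 ('ac')
  [7] 4/18 → 0 ('')
  [8] 18/3 → 2 ('ba')
  [9] 3/17 → 1 ('b')
  [10] 17/2 → 3 ('bba')
  [11] 2/16 → 2 ('bb')
  [12] 16/15 → 3 ('bbb')
  [13] 15/7 → 1 ('b')
  [14] 7/13 → 2 ('bc')
  [15] 13/10 → 0 ('')
  [16] 10/8 → 2 ('ca')
  [17] 8/14 → 1 ('c')
  [18] 14/6 → 2 ('cb')
  [19] 6/5 → 1 ('c')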